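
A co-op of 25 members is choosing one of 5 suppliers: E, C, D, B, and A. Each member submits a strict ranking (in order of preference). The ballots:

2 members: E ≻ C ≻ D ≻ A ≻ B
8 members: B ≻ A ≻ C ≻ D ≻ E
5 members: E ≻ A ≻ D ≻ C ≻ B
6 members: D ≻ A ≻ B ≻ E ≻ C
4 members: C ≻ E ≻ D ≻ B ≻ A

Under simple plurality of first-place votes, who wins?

B

First-place votes: E 7, C 4, D 6, B 8, A 0.
B has the most first-place votes.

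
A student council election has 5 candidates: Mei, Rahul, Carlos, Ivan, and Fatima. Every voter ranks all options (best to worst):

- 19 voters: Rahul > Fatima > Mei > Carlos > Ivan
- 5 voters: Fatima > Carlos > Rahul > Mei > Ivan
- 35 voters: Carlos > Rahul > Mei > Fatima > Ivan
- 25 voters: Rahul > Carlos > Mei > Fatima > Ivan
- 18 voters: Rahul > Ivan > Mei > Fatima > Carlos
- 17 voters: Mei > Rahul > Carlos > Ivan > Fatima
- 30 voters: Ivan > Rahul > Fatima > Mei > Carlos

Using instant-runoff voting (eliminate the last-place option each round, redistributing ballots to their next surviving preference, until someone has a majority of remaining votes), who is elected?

Rahul

Round 1: Mei 17, Rahul 62, Carlos 35, Ivan 30, Fatima 5. Eliminate Fatima.
Round 2: Mei 17, Rahul 62, Carlos 40, Ivan 30. Eliminate Mei.
Round 3: Rahul 79, Carlos 40, Ivan 30. Rahul has a majority.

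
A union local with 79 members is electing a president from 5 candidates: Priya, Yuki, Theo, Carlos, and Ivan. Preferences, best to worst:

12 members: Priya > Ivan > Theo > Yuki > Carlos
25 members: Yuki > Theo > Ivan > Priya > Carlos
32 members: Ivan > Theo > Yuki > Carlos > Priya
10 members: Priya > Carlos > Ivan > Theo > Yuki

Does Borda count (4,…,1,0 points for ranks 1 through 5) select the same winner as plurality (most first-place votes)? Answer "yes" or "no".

Borda — scores: Priya 113, Yuki 176, Theo 205, Carlos 62, Ivan 234. Winner: Ivan.
Plurality — first-place votes: Priya 22, Yuki 25, Theo 0, Carlos 0, Ivan 32. Winner: Ivan.
The two methods agree.

yes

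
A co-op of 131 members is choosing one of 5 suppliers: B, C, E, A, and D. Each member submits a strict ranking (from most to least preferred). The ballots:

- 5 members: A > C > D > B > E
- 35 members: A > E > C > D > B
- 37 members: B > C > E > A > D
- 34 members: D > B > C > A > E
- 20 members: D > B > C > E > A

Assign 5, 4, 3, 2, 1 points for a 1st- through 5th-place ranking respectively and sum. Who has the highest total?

B

B: 5·2 + 35·1 + 37·5 + 34·4 + 20·4 = 446
C: 5·4 + 35·3 + 37·4 + 34·3 + 20·3 = 435
E: 5·1 + 35·4 + 37·3 + 34·1 + 20·2 = 330
A: 5·5 + 35·5 + 37·2 + 34·2 + 20·1 = 362
D: 5·3 + 35·2 + 37·1 + 34·5 + 20·5 = 392
B has the highest Borda score (446).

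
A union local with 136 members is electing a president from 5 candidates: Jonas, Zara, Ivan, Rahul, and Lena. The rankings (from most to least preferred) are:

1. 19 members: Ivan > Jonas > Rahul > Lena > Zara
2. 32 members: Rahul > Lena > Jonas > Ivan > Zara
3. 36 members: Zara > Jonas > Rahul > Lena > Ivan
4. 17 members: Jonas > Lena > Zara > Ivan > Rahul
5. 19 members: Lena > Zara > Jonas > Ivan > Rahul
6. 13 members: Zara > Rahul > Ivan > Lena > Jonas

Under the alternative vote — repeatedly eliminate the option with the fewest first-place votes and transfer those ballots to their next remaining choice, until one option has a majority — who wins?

Round 1: Jonas 17, Zara 49, Ivan 19, Rahul 32, Lena 19. Eliminate Jonas.
Round 2: Zara 49, Ivan 19, Rahul 32, Lena 36. Eliminate Ivan.
Round 3: Zara 49, Rahul 51, Lena 36. Eliminate Lena.
Round 4: Zara 85, Rahul 51. Zara has a majority.

Zara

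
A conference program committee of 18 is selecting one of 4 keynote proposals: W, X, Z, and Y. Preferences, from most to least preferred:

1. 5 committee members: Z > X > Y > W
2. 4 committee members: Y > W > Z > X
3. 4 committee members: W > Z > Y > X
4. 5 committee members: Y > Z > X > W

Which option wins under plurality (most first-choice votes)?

First-place votes: W 4, X 0, Z 5, Y 9.
Y has the most first-place votes.

Y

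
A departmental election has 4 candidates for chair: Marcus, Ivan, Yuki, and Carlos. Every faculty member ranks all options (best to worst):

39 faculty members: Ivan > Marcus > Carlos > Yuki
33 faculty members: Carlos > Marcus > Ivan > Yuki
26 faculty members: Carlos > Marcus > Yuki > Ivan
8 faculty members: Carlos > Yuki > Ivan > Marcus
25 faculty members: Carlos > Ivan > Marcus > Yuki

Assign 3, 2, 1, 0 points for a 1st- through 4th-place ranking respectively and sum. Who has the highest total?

Carlos

Marcus: 39·2 + 33·2 + 26·2 + 8·0 + 25·1 = 221
Ivan: 39·3 + 33·1 + 26·0 + 8·1 + 25·2 = 208
Yuki: 39·0 + 33·0 + 26·1 + 8·2 + 25·0 = 42
Carlos: 39·1 + 33·3 + 26·3 + 8·3 + 25·3 = 315
Carlos has the highest Borda score (315).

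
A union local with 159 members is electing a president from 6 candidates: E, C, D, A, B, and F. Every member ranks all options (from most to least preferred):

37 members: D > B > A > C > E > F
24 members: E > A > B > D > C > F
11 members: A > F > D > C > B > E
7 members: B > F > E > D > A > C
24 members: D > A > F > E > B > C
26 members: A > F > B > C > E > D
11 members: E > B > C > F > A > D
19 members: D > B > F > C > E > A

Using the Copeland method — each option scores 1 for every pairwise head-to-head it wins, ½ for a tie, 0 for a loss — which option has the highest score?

D

E: loses to C, D, A, B, and F → score 0.
C: beats E; loses to D, A, B, and F → score 1.
D: beats E, C, A, B, and F → score 5.
A: beats E, C, B, and F; loses to D → score 4.
B: beats E, C, and F; loses to D and A → score 3.
F: beats E and C; loses to D, A, and B → score 2.
D has the best pairwise record.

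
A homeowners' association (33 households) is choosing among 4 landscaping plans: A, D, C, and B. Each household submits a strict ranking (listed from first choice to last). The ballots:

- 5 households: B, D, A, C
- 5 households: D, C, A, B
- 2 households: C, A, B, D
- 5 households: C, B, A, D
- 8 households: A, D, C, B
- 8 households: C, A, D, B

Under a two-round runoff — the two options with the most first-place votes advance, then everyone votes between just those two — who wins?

Round 1 first-place votes: A 8, D 5, C 15, B 5.
C and A advance.
Runoff: C is preferred to A by 20 voters; A by 13.
C wins the runoff.

C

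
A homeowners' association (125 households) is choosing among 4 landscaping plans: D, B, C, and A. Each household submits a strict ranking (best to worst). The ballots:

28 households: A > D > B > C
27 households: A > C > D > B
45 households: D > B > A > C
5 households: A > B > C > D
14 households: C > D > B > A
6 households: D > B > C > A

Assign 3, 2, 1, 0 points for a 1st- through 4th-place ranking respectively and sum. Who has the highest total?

D

D: 28·2 + 27·1 + 45·3 + 5·0 + 14·2 + 6·3 = 264
B: 28·1 + 27·0 + 45·2 + 5·2 + 14·1 + 6·2 = 154
C: 28·0 + 27·2 + 45·0 + 5·1 + 14·3 + 6·1 = 107
A: 28·3 + 27·3 + 45·1 + 5·3 + 14·0 + 6·0 = 225
D has the highest Borda score (264).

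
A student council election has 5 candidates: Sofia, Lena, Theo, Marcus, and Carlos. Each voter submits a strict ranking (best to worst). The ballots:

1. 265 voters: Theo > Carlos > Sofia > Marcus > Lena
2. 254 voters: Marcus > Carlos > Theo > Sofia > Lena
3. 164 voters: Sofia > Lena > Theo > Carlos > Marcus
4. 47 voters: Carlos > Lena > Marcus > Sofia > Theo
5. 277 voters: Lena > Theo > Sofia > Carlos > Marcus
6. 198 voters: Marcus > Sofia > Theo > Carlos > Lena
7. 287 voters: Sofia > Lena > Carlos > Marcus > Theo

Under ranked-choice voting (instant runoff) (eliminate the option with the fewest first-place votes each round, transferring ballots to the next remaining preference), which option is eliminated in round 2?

Theo

Round 1: Sofia 451, Lena 277, Theo 265, Marcus 452, Carlos 47. Eliminate Carlos.
Round 2: Sofia 451, Lena 324, Theo 265, Marcus 452. Eliminate Theo.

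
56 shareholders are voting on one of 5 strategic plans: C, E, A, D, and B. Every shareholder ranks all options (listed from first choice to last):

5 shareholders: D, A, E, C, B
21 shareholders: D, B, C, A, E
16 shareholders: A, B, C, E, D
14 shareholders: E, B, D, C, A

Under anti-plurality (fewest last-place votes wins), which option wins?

Last-place votes: C 0, E 21, A 14, D 16, B 5.
C is ranked last by the fewest voters, so C wins.

C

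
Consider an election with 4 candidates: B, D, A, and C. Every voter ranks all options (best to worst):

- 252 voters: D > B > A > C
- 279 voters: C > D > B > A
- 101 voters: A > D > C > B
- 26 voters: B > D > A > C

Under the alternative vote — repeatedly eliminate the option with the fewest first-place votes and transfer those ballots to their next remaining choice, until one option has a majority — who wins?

D

Round 1: B 26, D 252, A 101, C 279. Eliminate B.
Round 2: D 278, A 101, C 279. Eliminate A.
Round 3: D 379, C 279. D has a majority.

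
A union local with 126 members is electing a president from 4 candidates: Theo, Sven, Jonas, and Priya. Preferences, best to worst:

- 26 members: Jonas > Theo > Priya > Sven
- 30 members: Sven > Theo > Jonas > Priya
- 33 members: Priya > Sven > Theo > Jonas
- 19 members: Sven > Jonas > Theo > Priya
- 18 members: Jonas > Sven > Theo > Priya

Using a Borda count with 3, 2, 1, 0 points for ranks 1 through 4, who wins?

Sven

Theo: 26·2 + 30·2 + 33·1 + 19·1 + 18·1 = 182
Sven: 26·0 + 30·3 + 33·2 + 19·3 + 18·2 = 249
Jonas: 26·3 + 30·1 + 33·0 + 19·2 + 18·3 = 200
Priya: 26·1 + 30·0 + 33·3 + 19·0 + 18·0 = 125
Sven has the highest Borda score (249).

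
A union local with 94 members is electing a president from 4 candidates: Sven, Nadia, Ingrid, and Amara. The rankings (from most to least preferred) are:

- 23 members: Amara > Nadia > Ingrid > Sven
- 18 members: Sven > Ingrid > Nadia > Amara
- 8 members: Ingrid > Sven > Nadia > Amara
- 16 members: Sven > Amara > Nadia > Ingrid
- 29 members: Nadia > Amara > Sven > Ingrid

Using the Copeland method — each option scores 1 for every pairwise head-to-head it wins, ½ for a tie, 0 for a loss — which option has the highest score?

Nadia

Sven: beats Ingrid; loses to Nadia and Amara → score 1.
Nadia: beats Sven, Ingrid, and Amara → score 3.
Ingrid: loses to Sven, Nadia, and Amara → score 0.
Amara: beats Sven and Ingrid; loses to Nadia → score 2.
Nadia has the best pairwise record.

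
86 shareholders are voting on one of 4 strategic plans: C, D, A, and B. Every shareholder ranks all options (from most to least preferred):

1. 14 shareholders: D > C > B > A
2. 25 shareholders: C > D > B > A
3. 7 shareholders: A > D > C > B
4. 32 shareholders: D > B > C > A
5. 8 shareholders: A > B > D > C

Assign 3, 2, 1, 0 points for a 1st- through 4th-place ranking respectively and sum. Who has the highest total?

C: 14·2 + 25·3 + 7·1 + 32·1 + 8·0 = 142
D: 14·3 + 25·2 + 7·2 + 32·3 + 8·1 = 210
A: 14·0 + 25·0 + 7·3 + 32·0 + 8·3 = 45
B: 14·1 + 25·1 + 7·0 + 32·2 + 8·2 = 119
D has the highest Borda score (210).

D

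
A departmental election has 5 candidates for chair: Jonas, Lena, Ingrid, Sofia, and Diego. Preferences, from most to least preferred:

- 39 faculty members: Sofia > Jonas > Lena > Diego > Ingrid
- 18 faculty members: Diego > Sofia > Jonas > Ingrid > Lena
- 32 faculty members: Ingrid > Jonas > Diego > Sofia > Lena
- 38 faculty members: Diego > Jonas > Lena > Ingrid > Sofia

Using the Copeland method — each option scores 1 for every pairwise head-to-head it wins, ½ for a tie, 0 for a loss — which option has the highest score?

Jonas

Jonas: beats Lena, Ingrid, Sofia, and Diego → score 4.
Lena: beats Ingrid; loses to Jonas, Sofia, and Diego → score 1.
Ingrid: beats Sofia; loses to Jonas, Lena, and Diego → score 1.
Sofia: beats Lena; loses to Jonas, Ingrid, and Diego → score 1.
Diego: beats Lena, Ingrid, and Sofia; loses to Jonas → score 3.
Jonas has the best pairwise record.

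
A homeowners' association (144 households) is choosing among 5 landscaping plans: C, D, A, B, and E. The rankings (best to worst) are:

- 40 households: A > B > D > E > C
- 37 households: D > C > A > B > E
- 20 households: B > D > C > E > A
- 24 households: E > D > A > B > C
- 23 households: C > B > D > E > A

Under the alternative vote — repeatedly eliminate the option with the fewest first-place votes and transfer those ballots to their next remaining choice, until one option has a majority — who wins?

D

Round 1: C 23, D 37, A 40, B 20, E 24. Eliminate B.
Round 2: C 23, D 57, A 40, E 24. Eliminate C.
Round 3: D 80, A 40, E 24. D has a majority.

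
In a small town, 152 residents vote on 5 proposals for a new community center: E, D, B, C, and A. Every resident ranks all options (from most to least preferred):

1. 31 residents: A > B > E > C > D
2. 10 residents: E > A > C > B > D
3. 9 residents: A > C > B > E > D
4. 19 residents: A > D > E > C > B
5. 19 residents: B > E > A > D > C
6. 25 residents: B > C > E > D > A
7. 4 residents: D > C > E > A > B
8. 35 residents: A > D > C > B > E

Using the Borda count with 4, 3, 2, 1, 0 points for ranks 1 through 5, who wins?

A

E: 31·2 + 10·4 + 9·1 + 19·2 + 19·3 + 25·2 + 4·2 + 35·0 = 264
D: 31·0 + 10·0 + 9·0 + 19·3 + 19·1 + 25·1 + 4·4 + 35·3 = 222
B: 31·3 + 10·1 + 9·2 + 19·0 + 19·4 + 25·4 + 4·0 + 35·1 = 332
C: 31·1 + 10·2 + 9·3 + 19·1 + 19·0 + 25·3 + 4·3 + 35·2 = 254
A: 31·4 + 10·3 + 9·4 + 19·4 + 19·2 + 25·0 + 4·1 + 35·4 = 448
A has the highest Borda score (448).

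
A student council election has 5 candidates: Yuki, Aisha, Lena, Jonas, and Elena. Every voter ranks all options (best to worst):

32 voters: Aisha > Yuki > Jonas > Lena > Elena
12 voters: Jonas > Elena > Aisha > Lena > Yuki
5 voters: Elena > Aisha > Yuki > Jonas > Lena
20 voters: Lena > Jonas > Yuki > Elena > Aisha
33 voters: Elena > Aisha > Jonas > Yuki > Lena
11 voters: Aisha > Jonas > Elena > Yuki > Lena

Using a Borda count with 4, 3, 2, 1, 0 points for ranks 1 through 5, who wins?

Yuki: 32·3 + 12·0 + 5·2 + 20·2 + 33·1 + 11·1 = 190
Aisha: 32·4 + 12·2 + 5·3 + 20·0 + 33·3 + 11·4 = 310
Lena: 32·1 + 12·1 + 5·0 + 20·4 + 33·0 + 11·0 = 124
Jonas: 32·2 + 12·4 + 5·1 + 20·3 + 33·2 + 11·3 = 276
Elena: 32·0 + 12·3 + 5·4 + 20·1 + 33·4 + 11·2 = 230
Aisha has the highest Borda score (310).

Aisha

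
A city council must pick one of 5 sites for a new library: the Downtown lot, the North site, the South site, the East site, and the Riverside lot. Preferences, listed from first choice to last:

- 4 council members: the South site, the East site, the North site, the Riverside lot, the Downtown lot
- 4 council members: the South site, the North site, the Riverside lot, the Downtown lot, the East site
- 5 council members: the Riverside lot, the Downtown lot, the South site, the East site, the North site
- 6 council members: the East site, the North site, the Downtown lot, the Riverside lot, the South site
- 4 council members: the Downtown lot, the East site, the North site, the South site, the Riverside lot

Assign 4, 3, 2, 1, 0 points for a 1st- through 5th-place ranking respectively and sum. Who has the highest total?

the Downtown lot: 4·0 + 4·1 + 5·3 + 6·2 + 4·4 = 47
the North site: 4·2 + 4·3 + 5·0 + 6·3 + 4·2 = 46
the South site: 4·4 + 4·4 + 5·2 + 6·0 + 4·1 = 46
the East site: 4·3 + 4·0 + 5·1 + 6·4 + 4·3 = 53
the Riverside lot: 4·1 + 4·2 + 5·4 + 6·1 + 4·0 = 38
the East site has the highest Borda score (53).

the East site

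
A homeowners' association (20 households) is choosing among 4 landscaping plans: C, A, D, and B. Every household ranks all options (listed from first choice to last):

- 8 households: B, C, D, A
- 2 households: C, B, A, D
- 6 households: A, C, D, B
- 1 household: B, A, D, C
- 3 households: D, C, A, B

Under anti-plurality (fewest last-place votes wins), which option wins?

C

Last-place votes: C 1, A 8, D 2, B 9.
C is ranked last by the fewest voters, so C wins.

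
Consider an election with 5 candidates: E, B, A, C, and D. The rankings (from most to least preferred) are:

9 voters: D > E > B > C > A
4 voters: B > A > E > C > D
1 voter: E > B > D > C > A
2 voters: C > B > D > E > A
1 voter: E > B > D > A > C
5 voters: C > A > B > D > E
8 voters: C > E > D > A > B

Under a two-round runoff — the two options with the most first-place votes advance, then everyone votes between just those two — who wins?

C

Round 1 first-place votes: E 2, B 4, A 0, C 15, D 9.
C and D advance.
Runoff: C is preferred to D by 19 voters; D by 11.
C wins the runoff.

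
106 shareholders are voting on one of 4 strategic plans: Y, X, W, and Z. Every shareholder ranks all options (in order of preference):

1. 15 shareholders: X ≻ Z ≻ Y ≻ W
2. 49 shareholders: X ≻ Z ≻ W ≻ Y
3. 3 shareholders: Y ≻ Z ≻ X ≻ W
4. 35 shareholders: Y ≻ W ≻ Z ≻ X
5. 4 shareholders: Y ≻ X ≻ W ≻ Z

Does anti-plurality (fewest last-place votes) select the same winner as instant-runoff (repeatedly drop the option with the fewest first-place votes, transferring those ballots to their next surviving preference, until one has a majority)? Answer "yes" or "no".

Anti-plurality — last-place votes: Y 49, X 35, W 18, Z 4. Winner: Z.
Instant-runoff — R1 Y 42, X 64, W 0, Z 0 (X winner). Winner: X.
The two methods disagree.

no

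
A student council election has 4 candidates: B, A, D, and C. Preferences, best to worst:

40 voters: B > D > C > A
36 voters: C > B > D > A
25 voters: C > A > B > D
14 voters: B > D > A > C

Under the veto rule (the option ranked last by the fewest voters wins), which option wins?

Last-place votes: B 0, A 76, D 25, C 14.
B is ranked last by the fewest voters, so B wins.

B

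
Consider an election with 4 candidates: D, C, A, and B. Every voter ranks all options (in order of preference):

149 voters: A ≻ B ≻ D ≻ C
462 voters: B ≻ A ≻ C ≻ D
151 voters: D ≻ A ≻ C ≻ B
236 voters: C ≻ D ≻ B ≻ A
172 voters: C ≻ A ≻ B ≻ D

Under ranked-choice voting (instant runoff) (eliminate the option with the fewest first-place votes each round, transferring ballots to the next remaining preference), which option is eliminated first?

A

Round 1: D 151, C 408, A 149, B 462. Eliminate A.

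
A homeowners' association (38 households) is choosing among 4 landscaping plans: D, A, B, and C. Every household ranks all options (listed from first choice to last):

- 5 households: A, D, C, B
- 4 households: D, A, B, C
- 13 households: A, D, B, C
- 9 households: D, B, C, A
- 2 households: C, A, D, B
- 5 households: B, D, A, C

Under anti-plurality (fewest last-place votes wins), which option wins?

D

Last-place votes: D 0, A 9, B 7, C 22.
D is ranked last by the fewest voters, so D wins.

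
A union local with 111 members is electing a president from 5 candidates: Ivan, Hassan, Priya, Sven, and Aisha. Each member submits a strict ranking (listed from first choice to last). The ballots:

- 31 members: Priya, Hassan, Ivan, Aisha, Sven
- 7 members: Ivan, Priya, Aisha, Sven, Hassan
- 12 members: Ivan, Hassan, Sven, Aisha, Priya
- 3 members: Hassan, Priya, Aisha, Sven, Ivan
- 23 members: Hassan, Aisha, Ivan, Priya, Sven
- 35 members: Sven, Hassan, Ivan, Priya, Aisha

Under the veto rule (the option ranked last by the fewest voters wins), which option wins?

Last-place votes: Ivan 3, Hassan 7, Priya 12, Sven 54, Aisha 35.
Ivan is ranked last by the fewest voters, so Ivan wins.

Ivan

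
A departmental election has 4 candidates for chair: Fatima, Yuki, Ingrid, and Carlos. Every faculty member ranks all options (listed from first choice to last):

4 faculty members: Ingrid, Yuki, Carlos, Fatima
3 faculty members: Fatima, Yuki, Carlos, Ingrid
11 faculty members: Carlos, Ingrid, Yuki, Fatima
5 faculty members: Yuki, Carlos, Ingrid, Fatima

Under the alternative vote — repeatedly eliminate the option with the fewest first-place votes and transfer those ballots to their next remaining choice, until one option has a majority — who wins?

Round 1: Fatima 3, Yuki 5, Ingrid 4, Carlos 11. Eliminate Fatima.
Round 2: Yuki 8, Ingrid 4, Carlos 11. Eliminate Ingrid.
Round 3: Yuki 12, Carlos 11. Yuki has a majority.

Yuki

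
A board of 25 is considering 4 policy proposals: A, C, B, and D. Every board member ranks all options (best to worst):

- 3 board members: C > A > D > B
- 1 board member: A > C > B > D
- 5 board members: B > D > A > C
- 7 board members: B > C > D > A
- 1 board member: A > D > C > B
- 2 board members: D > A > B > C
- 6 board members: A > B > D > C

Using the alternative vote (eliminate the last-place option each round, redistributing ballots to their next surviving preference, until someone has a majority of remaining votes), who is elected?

A

Round 1: A 8, C 3, B 12, D 2. Eliminate D.
Round 2: A 10, C 3, B 12. Eliminate C.
Round 3: A 13, B 12. A has a majority.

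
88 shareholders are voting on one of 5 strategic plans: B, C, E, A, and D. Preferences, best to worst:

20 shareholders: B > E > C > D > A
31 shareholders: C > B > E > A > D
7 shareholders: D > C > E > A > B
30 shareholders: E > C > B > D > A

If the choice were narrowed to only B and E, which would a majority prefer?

Voters preferring B to E: 51; preferring E to B: 37.
B wins the head-to-head.

B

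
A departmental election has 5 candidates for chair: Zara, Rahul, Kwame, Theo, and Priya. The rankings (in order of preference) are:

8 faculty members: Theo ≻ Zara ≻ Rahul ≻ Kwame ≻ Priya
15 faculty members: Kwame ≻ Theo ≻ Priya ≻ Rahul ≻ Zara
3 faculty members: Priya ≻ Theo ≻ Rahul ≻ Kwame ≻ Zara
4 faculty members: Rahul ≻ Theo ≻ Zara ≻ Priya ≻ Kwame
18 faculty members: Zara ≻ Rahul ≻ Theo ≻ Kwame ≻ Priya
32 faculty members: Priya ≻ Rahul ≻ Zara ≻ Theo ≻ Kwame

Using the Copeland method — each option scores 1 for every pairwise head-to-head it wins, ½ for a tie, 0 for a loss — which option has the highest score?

Zara: beats Kwame and Theo; loses to Rahul and Priya → score 2.
Rahul: beats Zara, Kwame, and Theo; loses to Priya → score 3.
Kwame: beats Priya; loses to Zara, Rahul, and Theo → score 1.
Theo: beats Kwame and Priya; loses to Zara and Rahul → score 2.
Priya: beats Zara and Rahul; loses to Kwame and Theo → score 2.
Rahul has the best pairwise record.

Rahul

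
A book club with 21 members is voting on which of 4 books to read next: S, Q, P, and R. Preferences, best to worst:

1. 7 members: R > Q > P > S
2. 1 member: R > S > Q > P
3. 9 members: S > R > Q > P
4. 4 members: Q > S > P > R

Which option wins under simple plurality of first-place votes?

First-place votes: S 9, Q 4, P 0, R 8.
S has the most first-place votes.

S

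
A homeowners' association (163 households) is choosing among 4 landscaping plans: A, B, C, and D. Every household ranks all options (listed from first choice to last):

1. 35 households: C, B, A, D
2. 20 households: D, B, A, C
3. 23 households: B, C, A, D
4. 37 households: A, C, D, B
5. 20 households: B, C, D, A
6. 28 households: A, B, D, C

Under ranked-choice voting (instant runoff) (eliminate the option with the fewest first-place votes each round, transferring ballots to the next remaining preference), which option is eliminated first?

D

Round 1: A 65, B 43, C 35, D 20. Eliminate D.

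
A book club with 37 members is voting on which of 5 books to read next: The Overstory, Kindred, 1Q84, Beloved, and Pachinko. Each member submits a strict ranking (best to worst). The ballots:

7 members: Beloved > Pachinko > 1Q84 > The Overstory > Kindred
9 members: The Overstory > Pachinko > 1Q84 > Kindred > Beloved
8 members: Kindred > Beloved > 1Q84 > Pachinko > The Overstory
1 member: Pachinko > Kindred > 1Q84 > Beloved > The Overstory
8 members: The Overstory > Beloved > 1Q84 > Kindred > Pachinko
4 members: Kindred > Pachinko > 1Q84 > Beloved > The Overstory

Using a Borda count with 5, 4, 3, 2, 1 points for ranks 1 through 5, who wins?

Beloved

The Overstory: 7·2 + 9·5 + 8·1 + 1·1 + 8·5 + 4·1 = 112
Kindred: 7·1 + 9·2 + 8·5 + 1·4 + 8·2 + 4·5 = 105
1Q84: 7·3 + 9·3 + 8·3 + 1·3 + 8·3 + 4·3 = 111
Beloved: 7·5 + 9·1 + 8·4 + 1·2 + 8·4 + 4·2 = 118
Pachinko: 7·4 + 9·4 + 8·2 + 1·5 + 8·1 + 4·4 = 109
Beloved has the highest Borda score (118).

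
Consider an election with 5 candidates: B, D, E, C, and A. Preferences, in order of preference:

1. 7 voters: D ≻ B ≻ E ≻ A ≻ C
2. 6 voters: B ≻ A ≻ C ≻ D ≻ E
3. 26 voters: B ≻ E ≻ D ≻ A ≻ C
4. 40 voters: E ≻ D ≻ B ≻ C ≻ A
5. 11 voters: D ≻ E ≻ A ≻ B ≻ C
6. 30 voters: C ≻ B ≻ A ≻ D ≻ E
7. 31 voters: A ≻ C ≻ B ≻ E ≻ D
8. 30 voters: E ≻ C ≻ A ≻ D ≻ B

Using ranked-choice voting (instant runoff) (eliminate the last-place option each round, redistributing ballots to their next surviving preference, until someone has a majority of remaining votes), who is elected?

Round 1: B 32, D 18, E 70, C 30, A 31. Eliminate D.
Round 2: B 39, E 81, C 30, A 31. Eliminate C.
Round 3: B 69, E 81, A 31. Eliminate A.
Round 4: B 100, E 81. B has a majority.

B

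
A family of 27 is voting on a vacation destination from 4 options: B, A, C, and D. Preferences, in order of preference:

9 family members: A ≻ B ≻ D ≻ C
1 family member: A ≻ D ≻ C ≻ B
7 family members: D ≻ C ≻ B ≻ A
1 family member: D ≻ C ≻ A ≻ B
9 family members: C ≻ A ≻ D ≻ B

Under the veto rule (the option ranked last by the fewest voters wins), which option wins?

D

Last-place votes: B 11, A 7, C 9, D 0.
D is ranked last by the fewest voters, so D wins.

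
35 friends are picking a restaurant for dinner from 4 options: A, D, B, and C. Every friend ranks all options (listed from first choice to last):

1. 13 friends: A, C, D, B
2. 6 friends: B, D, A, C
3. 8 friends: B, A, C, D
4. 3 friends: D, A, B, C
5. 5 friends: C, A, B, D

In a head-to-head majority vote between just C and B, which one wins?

C

Voters preferring C to B: 18; preferring B to C: 17.
C wins the head-to-head.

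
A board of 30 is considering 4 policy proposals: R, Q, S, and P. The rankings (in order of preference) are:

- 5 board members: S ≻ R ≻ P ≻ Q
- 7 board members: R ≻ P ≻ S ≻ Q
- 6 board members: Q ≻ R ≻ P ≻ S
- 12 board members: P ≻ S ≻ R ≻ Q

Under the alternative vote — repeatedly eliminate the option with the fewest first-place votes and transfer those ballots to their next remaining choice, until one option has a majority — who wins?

R

Round 1: R 7, Q 6, S 5, P 12. Eliminate S.
Round 2: R 12, Q 6, P 12. Eliminate Q.
Round 3: R 18, P 12. R has a majority.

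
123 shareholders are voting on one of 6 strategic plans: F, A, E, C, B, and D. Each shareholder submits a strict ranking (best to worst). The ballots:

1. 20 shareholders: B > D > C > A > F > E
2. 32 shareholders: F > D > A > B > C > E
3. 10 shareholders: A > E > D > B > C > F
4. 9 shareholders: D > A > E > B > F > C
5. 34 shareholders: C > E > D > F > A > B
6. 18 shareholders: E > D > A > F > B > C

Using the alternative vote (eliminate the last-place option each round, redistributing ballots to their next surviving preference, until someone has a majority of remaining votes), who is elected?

Round 1: F 32, A 10, E 18, C 34, B 20, D 9. Eliminate D.
Round 2: F 32, A 19, E 18, C 34, B 20. Eliminate E.
Round 3: F 32, A 37, C 34, B 20. Eliminate B.
Round 4: F 32, A 37, C 54. Eliminate F.
Round 5: A 69, C 54. A has a majority.

A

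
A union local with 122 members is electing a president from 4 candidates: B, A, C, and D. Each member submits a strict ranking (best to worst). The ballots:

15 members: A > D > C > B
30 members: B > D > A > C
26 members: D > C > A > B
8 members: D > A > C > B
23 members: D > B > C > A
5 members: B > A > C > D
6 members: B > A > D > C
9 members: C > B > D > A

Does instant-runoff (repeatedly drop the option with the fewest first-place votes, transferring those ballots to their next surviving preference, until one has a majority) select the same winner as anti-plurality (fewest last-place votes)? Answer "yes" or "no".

Instant-runoff — R1 B 41, A 15, C 9, D 57 (C out); R2 B 50, A 15, D 57 (A out); R3 B 50, D 72 (D winner). Winner: D.
Anti-plurality — last-place votes: B 49, A 32, C 36, D 5. Winner: D.
The two methods agree.

yes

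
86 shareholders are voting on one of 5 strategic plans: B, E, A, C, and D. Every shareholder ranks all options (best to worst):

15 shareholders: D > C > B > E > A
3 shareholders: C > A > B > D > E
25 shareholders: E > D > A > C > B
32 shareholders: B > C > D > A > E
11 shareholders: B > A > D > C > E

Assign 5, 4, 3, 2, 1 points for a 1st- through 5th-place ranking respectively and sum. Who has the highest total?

B: 15·3 + 3·3 + 25·1 + 32·5 + 11·5 = 294
E: 15·2 + 3·1 + 25·5 + 32·1 + 11·1 = 201
A: 15·1 + 3·4 + 25·3 + 32·2 + 11·4 = 210
C: 15·4 + 3·5 + 25·2 + 32·4 + 11·2 = 275
D: 15·5 + 3·2 + 25·4 + 32·3 + 11·3 = 310
D has the highest Borda score (310).

D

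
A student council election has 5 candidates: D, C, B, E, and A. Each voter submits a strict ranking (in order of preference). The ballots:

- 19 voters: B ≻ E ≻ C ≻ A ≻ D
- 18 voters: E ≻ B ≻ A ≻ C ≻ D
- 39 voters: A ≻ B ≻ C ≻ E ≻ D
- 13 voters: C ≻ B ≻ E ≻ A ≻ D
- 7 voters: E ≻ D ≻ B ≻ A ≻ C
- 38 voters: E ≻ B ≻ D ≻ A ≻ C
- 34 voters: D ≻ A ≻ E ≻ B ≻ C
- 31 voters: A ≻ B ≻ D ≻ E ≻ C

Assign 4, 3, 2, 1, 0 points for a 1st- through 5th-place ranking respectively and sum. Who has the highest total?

D: 19·0 + 18·0 + 39·0 + 13·0 + 7·3 + 38·2 + 34·4 + 31·2 = 295
C: 19·2 + 18·1 + 39·2 + 13·4 + 7·0 + 38·0 + 34·0 + 31·0 = 186
B: 19·4 + 18·3 + 39·3 + 13·3 + 7·2 + 38·3 + 34·1 + 31·3 = 541
E: 19·3 + 18·4 + 39·1 + 13·2 + 7·4 + 38·4 + 34·2 + 31·1 = 473
A: 19·1 + 18·2 + 39·4 + 13·1 + 7·1 + 38·1 + 34·3 + 31·4 = 495
B has the highest Borda score (541).

B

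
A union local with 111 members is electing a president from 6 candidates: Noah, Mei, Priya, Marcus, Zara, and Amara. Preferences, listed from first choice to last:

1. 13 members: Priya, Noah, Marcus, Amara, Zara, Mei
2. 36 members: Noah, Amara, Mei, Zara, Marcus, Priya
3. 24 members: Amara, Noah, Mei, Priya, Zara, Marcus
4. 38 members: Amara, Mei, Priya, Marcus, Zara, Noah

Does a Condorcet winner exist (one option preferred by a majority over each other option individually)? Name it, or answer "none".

Amara

Amara vs Noah: 62–49 for Amara.
Amara vs Mei: 111–0 for Amara.
Amara vs Priya: 98–13 for Amara.
Amara vs Marcus: 98–13 for Amara.
Amara vs Zara: 111–0 for Amara.
Amara beats every other option head-to-head.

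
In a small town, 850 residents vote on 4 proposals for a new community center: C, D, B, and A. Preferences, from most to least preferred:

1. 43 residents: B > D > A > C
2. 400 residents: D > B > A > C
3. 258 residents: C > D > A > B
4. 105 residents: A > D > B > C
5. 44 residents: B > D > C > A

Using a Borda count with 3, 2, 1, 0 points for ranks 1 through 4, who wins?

D

C: 43·0 + 400·0 + 258·3 + 105·0 + 44·1 = 818
D: 43·2 + 400·3 + 258·2 + 105·2 + 44·2 = 2100
B: 43·3 + 400·2 + 258·0 + 105·1 + 44·3 = 1166
A: 43·1 + 400·1 + 258·1 + 105·3 + 44·0 = 1016
D has the highest Borda score (2100).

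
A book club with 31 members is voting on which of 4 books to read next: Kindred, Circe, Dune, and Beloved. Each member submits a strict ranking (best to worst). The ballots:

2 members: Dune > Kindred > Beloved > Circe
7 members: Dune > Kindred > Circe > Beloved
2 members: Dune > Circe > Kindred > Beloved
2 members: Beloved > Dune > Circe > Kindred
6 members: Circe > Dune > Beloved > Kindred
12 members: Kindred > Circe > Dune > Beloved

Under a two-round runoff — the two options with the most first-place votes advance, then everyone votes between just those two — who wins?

Round 1 first-place votes: Kindred 12, Circe 6, Dune 11, Beloved 2.
Kindred and Dune advance.
Runoff: Kindred is preferred to Dune by 12 voters; Dune by 19.
Dune wins the runoff.

Dune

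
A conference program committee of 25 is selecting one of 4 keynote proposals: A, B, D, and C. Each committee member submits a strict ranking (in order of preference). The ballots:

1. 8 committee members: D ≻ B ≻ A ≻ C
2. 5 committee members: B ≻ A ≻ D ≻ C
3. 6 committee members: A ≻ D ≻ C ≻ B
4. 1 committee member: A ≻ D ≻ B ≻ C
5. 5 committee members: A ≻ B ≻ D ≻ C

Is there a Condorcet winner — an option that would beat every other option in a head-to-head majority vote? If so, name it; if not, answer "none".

none

Checking pairwise contests:
B beats A 13–12.
D beats B 15–10.
A beats D 17–8.
A beats C 25–0.
Every option loses at least one head-to-head, so there is no Condorcet winner.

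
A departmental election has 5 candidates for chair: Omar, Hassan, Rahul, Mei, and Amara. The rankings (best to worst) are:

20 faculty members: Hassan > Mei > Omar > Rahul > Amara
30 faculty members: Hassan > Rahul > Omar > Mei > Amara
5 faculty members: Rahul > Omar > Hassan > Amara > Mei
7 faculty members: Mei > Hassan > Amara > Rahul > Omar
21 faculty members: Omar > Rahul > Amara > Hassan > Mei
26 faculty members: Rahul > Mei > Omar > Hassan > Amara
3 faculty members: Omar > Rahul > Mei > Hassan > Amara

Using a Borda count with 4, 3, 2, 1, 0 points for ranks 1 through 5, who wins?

Rahul

Omar: 20·2 + 30·2 + 5·3 + 7·0 + 21·4 + 26·2 + 3·4 = 263
Hassan: 20·4 + 30·4 + 5·2 + 7·3 + 21·1 + 26·1 + 3·1 = 281
Rahul: 20·1 + 30·3 + 5·4 + 7·1 + 21·3 + 26·4 + 3·3 = 313
Mei: 20·3 + 30·1 + 5·0 + 7·4 + 21·0 + 26·3 + 3·2 = 202
Amara: 20·0 + 30·0 + 5·1 + 7·2 + 21·2 + 26·0 + 3·0 = 61
Rahul has the highest Borda score (313).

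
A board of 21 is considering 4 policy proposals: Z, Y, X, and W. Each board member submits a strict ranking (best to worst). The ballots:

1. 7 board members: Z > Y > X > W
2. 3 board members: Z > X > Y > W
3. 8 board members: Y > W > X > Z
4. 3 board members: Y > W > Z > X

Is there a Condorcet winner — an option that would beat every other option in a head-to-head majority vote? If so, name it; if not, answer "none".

Y vs Z: 11–10 for Y.
Y vs X: 18–3 for Y.
Y vs W: 21–0 for Y.
Y beats every other option head-to-head.

Y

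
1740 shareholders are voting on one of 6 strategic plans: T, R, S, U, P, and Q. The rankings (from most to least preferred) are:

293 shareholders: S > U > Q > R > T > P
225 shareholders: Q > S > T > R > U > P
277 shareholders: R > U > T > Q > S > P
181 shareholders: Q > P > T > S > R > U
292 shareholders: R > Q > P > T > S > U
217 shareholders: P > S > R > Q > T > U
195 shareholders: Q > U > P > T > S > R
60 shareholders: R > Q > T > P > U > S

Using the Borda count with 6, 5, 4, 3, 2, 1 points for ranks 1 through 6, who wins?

T: 293·2 + 225·4 + 277·4 + 181·4 + 292·3 + 217·2 + 195·3 + 60·4 = 5453
R: 293·3 + 225·3 + 277·6 + 181·2 + 292·6 + 217·4 + 195·1 + 60·6 = 6753
S: 293·6 + 225·5 + 277·2 + 181·3 + 292·2 + 217·5 + 195·2 + 60·1 = 6099
U: 293·5 + 225·2 + 277·5 + 181·1 + 292·1 + 217·1 + 195·5 + 60·2 = 5085
P: 293·1 + 225·1 + 277·1 + 181·5 + 292·4 + 217·6 + 195·4 + 60·3 = 5130
Q: 293·4 + 225·6 + 277·3 + 181·6 + 292·5 + 217·3 + 195·6 + 60·5 = 8020
Q has the highest Borda score (8020).

Q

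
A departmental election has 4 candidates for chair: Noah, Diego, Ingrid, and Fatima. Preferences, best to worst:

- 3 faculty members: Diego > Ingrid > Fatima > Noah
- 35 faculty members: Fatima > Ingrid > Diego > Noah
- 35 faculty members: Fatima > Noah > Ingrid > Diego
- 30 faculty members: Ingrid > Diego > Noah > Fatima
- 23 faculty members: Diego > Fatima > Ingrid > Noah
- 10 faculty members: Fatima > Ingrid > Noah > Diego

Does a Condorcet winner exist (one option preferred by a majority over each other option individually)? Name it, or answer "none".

Fatima vs Noah: 106–30 for Fatima.
Fatima vs Diego: 80–56 for Fatima.
Fatima vs Ingrid: 103–33 for Fatima.
Fatima beats every other option head-to-head.

Fatima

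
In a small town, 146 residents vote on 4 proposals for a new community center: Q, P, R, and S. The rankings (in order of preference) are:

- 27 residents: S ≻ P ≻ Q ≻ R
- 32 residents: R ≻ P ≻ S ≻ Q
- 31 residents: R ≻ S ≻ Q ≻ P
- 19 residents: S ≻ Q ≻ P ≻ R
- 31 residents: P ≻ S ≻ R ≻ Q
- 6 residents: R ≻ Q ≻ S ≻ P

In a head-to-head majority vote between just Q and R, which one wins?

R

Voters preferring Q to R: 46; preferring R to Q: 100.
R wins the head-to-head.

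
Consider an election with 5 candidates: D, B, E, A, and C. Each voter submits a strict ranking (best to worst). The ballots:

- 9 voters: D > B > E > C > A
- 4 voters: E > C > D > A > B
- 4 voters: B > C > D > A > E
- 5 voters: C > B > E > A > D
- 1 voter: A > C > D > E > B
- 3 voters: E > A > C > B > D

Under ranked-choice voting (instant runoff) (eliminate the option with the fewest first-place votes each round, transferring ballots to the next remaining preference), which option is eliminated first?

A

Round 1: D 9, B 4, E 7, A 1, C 5. Eliminate A.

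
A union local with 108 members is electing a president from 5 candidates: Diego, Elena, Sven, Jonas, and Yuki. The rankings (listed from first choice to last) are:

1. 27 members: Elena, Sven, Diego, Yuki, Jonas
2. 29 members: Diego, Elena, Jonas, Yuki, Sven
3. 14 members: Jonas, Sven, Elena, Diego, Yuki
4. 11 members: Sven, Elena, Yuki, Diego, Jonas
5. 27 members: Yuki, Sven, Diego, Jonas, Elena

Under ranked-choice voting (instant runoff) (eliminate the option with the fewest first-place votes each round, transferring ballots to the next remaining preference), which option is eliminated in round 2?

Round 1: Diego 29, Elena 27, Sven 11, Jonas 14, Yuki 27. Eliminate Sven.
Round 2: Diego 29, Elena 38, Jonas 14, Yuki 27. Eliminate Jonas.

Jonas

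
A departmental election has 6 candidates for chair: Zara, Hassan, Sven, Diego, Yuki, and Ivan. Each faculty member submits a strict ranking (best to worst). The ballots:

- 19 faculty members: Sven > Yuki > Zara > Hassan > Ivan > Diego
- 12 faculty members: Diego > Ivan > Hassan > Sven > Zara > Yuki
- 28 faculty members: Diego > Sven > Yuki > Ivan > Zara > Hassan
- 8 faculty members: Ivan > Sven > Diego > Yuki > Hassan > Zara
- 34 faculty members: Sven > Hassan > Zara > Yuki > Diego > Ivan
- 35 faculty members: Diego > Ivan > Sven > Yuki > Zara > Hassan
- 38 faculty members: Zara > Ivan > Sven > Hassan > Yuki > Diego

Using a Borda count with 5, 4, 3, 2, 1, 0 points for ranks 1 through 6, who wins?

Sven

Zara: 19·3 + 12·1 + 28·1 + 8·0 + 34·3 + 35·1 + 38·5 = 424
Hassan: 19·2 + 12·3 + 28·0 + 8·1 + 34·4 + 35·0 + 38·2 = 294
Sven: 19·5 + 12·2 + 28·4 + 8·4 + 34·5 + 35·3 + 38·3 = 652
Diego: 19·0 + 12·5 + 28·5 + 8·3 + 34·1 + 35·5 + 38·0 = 433
Yuki: 19·4 + 12·0 + 28·3 + 8·2 + 34·2 + 35·2 + 38·1 = 352
Ivan: 19·1 + 12·4 + 28·2 + 8·5 + 34·0 + 35·4 + 38·4 = 455
Sven has the highest Borda score (652).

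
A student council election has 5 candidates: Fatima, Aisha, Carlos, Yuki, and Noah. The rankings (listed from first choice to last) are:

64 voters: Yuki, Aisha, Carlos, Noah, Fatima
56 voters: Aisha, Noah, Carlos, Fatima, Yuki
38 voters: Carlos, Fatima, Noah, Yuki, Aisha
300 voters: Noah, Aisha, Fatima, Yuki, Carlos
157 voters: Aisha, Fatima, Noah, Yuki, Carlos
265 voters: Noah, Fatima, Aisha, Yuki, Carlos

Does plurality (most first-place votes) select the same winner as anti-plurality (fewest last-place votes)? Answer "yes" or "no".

yes

Plurality — first-place votes: Fatima 0, Aisha 213, Carlos 38, Yuki 64, Noah 565. Winner: Noah.
Anti-plurality — last-place votes: Fatima 64, Aisha 38, Carlos 722, Yuki 56, Noah 0. Winner: Noah.
The two methods agree.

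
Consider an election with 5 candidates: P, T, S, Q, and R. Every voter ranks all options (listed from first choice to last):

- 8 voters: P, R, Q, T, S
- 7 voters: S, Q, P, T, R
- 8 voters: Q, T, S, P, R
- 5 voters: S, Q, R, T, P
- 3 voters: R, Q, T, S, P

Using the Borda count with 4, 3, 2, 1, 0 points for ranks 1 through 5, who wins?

P: 8·4 + 7·2 + 8·1 + 5·0 + 3·0 = 54
T: 8·1 + 7·1 + 8·3 + 5·1 + 3·2 = 50
S: 8·0 + 7·4 + 8·2 + 5·4 + 3·1 = 67
Q: 8·2 + 7·3 + 8·4 + 5·3 + 3·3 = 93
R: 8·3 + 7·0 + 8·0 + 5·2 + 3·4 = 46
Q has the highest Borda score (93).

Q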